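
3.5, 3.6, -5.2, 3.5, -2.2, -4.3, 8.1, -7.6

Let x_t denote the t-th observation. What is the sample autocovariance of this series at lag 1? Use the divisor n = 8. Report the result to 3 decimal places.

-14.837

Mean x̄ = (3.5 + 3.6 − 5.2 + 3.5 − 2.2 − 4.3 + 8.1 − 7.6)/8 = -0.0750
Deviations: 3.5750, 3.6750, -5.1250, 3.5750, -2.1250, -4.2250, 8.1750, -7.5250
Σ_{t=1}^{7}(x_t−x̄)(x_{t+1}−x̄) = -118.6931
γ_1 = -118.6931 / 8 = -14.837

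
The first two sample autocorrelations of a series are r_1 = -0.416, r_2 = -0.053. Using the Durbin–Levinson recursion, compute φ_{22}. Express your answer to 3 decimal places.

-0.273

φ_{22} = (r_2 − r_1²) / (1 − r_1²)
r_1² = (-0.416)² = 0.173056
Numerator = -0.053 − 0.1731 = -0.2261; denominator = 1 − 0.1731 = 0.8269
φ_{22} = -0.2261 / 0.8269 = -0.273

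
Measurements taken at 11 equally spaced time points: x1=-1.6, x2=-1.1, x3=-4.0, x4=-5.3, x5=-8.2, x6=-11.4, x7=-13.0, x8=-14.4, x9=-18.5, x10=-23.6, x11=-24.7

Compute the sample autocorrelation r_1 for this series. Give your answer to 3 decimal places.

Mean x̄ = (-1.6 − 1.1 − 4.0 − 5.3 − 8.2 − 11.4 − 13.0 − 14.4 − 18.5 − 23.6 − 24.7)/11 = -11.4364
Numerator Σ_{t=1}^{10}(x_t−x̄)(x_{t+1}−x̄) = 516.9114
Denominator Σ(x_t−x̄)² = 692.0255
r_1 = 516.9114 / 692.0255 = 0.747

0.747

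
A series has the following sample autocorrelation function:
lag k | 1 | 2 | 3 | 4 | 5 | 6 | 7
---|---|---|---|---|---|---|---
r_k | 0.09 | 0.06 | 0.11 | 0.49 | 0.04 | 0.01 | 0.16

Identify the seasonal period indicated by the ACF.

4

The largest autocorrelation is r_4 = 0.49; the remaining lags stay at or below 0.16.
The dominant spike at lag 4 indicates a seasonal period of 4.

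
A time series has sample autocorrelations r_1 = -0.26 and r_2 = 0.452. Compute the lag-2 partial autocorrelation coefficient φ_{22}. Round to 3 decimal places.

0.412

φ_{22} = (r_2 − r_1²) / (1 − r_1²)
r_1² = (-0.26)² = 0.0676
Numerator = 0.452 − 0.0676 = 0.3844; denominator = 1 − 0.0676 = 0.9324
φ_{22} = 0.3844 / 0.9324 = 0.412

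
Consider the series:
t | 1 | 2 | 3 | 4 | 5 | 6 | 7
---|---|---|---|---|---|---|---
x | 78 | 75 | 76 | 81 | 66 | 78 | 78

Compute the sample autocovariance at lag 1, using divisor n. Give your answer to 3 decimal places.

-9.714

Mean x̄ = (78 + 75 + 76 + 81 + 66 + 78 + 78)/7 = 76.0000
Deviations: 2.0000, -1.0000, 0.0000, 5.0000, -10.0000, 2.0000, 2.0000
Σ_{t=1}^{6}(x_t−x̄)(x_{t+1}−x̄) = -68.0000
γ_1 = -68.0000 / 7 = -9.714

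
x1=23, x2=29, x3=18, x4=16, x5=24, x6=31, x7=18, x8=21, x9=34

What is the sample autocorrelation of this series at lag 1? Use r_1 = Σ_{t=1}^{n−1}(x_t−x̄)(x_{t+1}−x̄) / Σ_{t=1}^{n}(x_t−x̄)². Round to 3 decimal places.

-0.136

Mean x̄ = (23 + 29 + 18 + 16 + 24 + 31 + 18 + 21 + 34)/9 = 23.7778
Numerator Σ_{t=1}^{8}(x_t−x̄)(x_{t+1}−x̄) = -43.4938
Denominator Σ(x_t−x̄)² = 319.5556
r_1 = -43.4938 / 319.5556 = -0.136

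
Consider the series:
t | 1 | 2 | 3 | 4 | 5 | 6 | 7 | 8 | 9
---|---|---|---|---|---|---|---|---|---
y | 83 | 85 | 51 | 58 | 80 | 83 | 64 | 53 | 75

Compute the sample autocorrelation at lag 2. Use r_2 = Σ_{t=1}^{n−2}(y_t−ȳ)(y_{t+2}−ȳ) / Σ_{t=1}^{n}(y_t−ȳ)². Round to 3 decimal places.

-0.712

Mean ȳ = (83 + 85 + 51 + 58 + 80 + 83 + 64 + 53 + 75)/9 = 70.2222
Σ(y_t−ȳ)(y_{t+2}−ȳ) = (-245.6173) + (-180.6173) + (-187.9506) + (-156.1728) + (-60.8395) + (-220.0617) + (-29.7284) = -1080.9877
Denominator Σ(y_t−ȳ)² = 1517.5556
r_2 = -1080.9877 / 1517.5556 = -0.712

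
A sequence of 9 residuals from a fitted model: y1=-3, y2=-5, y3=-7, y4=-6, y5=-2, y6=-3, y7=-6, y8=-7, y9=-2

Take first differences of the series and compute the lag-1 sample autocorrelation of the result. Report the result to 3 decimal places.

0.053

First differences Δy: -2, -2, 1, 4, -1, -3, -1, 5
Mean of differences = 0.1250
Numerator Σ(Δy_t−Δȳ)(Δy_{t+1}−Δȳ) = 3.2344
Denominator Σ(Δy_t−Δȳ)² = 60.8750
r_1(Δy) = 3.2344 / 60.8750 = 0.053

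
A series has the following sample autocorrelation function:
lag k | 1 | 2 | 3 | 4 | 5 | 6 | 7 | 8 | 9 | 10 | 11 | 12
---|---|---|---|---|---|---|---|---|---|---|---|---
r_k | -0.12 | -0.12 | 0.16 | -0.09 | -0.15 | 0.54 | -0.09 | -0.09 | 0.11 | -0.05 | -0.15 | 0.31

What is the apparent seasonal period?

6

The largest autocorrelation is r_6 = 0.54, with a weaker echo at lag 12 (0.31); the remaining lags stay at or below 0.16.
The dominant spike at lag 6 indicates a seasonal period of 6.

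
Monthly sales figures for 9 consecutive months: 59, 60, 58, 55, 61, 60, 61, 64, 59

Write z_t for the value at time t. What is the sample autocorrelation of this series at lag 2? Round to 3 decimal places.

Mean z̄ = (59 + 60 + 58 + 55 + 61 + 60 + 61 + 64 + 59)/9 = 59.6667
Numerator Σ_{t=1}^{7}(z_t−z̄)(z_{t+2}−z̄) = -1.8889
Denominator Σ(z_t−z̄)² = 48.0000
r_2 = -1.8889 / 48.0000 = -0.039

-0.039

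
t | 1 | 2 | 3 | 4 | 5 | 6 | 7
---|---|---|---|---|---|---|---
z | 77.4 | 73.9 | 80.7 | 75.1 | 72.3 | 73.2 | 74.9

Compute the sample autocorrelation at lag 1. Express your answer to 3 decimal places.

Mean z̄ = (77.4 + 73.9 + 80.7 + 75.1 + 72.3 + 73.2 + 74.9)/7 = 75.3571
Deviations from mean: 2.0429, -1.4571, 5.3429, -0.2571, -3.0571, -2.1571, -0.4571
Σ(z_t−z̄)(z_{t+1}−z̄) = (-2.9767) + (-7.7853) + (-1.3739) + (0.7861) + (6.5947) + (0.9861) = -3.7690
Denominator Σ(z_t−z̄)² = 49.1171
r_1 = -3.7690 / 49.1171 = -0.077

-0.077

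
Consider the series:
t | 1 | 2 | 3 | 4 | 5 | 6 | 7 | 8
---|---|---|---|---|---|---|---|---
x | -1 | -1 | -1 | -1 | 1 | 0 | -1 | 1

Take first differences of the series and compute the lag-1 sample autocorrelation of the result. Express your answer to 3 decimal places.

-0.327

First differences Δx: 0, 0, 0, 2, -1, -1, 2
Mean of differences = 0.2857
Numerator Σ(Δx_t−Δx̄)(Δx_{t+1}−Δx̄) = -3.0816
Denominator Σ(Δx_t−Δx̄)² = 9.4286
r_1(Δx) = -3.0816 / 9.4286 = -0.327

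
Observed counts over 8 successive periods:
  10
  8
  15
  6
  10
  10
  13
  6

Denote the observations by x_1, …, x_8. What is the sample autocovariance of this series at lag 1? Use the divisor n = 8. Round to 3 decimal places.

Mean x̄ = (10 + 8 + 15 + 6 + 10 + 10 + 13 + 6)/8 = 9.7500
Σ_{t=1}^{7}(x_t−x̄)(x_{t+1}−x̄) = -41.5625
γ_1 = -41.5625 / 8 = -5.195

-5.195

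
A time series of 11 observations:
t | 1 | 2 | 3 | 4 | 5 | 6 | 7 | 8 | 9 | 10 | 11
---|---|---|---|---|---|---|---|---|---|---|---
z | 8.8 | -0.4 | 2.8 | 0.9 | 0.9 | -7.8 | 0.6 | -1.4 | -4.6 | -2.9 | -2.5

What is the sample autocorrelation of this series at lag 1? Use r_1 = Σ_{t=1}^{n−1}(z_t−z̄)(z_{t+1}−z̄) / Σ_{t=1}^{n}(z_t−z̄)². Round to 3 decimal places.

Mean z̄ = (8.8 − 0.4 + 2.8 + 0.9 + 0.9 − 7.8 + 0.6 − 1.4 − 4.6 − 2.9 − 2.5)/11 = -0.5091
Numerator Σ_{t=1}^{10}(z_t−z̄)(z_{t+1}−z̄) = 6.8626
Denominator Σ(z_t−z̄)² = 183.1891
r_1 = 6.8626 / 183.1891 = 0.037

0.037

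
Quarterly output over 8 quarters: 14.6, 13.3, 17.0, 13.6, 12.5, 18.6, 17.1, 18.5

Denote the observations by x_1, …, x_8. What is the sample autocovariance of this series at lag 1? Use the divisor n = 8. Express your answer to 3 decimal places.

0.263

Mean x̄ = (14.6 + 13.3 + 17.0 + 13.6 + 12.5 + 18.6 + 17.1 + 18.5)/8 = 15.6500
Deviations: -1.0500, -2.3500, 1.3500, -2.0500, -3.1500, 2.9500, 1.4500, 2.8500
Σ_{t=1}^{7}(x_t−x̄)(x_{t+1}−x̄) = 2.1025
γ_1 = 2.1025 / 8 = 0.263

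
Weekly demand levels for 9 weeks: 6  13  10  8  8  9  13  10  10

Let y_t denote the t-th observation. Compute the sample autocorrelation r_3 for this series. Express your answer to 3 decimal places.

-0.143

Mean ȳ = (6 + 13 + 10 + 8 + 8 + 9 + 13 + 10 + 10)/9 = 9.6667
Σ(y_t−ȳ)(y_{t+3}−ȳ) = (6.1111) + (-5.5556) + (-0.2222) + (-5.5556) + (-0.5556) + (-0.2222) = -6.0000
Denominator Σ(y_t−ȳ)² = 42.0000
r_3 = -6.0000 / 42.0000 = -0.143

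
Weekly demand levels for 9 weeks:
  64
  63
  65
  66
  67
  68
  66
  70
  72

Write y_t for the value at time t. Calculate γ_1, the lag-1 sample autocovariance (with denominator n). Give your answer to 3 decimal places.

3.562

Mean ȳ = (64 + 63 + 65 + 66 + 67 + 68 + 66 + 70 + 72)/9 = 66.7778
Σ_{t=1}^{8}(y_t−ȳ)(y_{t+1}−ȳ) = 32.0617
γ_1 = 32.0617 / 9 = 3.562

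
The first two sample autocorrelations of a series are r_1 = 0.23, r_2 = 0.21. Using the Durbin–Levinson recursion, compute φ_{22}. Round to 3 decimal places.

φ_{22} = (r_2 − r_1²) / (1 − r_1²)
r_1² = (0.23)² = 0.0529
Numerator = 0.21 − 0.0529 = 0.1571; denominator = 1 − 0.0529 = 0.9471
φ_{22} = 0.1571 / 0.9471 = 0.166

0.166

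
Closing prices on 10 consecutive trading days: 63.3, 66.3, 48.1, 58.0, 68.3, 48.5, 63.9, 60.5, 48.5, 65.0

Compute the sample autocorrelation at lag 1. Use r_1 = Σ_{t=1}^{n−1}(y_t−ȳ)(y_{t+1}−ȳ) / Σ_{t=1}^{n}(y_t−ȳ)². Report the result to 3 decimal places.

-0.476

Mean ȳ = (63.3 + 66.3 + 48.1 + 58.0 + 68.3 + 48.5 + 63.9 + 60.5 + 48.5 + 65.0)/10 = 59.0400
Numerator Σ_{t=1}^{9}(y_t−ȳ)(y_{t+1}−ȳ) = -266.6856
Denominator Σ(y_t−ȳ)² = 560.8240
r_1 = -266.6856 / 560.8240 = -0.476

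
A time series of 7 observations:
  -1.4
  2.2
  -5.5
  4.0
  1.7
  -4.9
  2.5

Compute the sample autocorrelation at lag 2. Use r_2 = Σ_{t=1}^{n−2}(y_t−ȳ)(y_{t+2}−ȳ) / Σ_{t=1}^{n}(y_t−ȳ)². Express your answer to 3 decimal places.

-0.096

Mean ȳ = (-1.4 + 2.2 − 5.5 + 4.0 + 1.7 − 4.9 + 2.5)/7 = -0.2000
Deviations from mean: -1.2000, 2.4000, -5.3000, 4.2000, 1.9000, -4.7000, 2.7000
Σ(y_t−ȳ)(y_{t+2}−ȳ) = (6.3600) + (10.0800) + (-10.0700) + (-19.7400) + (5.1300) = -8.2400
Denominator Σ(y_t−ȳ)² = 85.9200
r_2 = -8.2400 / 85.9200 = -0.096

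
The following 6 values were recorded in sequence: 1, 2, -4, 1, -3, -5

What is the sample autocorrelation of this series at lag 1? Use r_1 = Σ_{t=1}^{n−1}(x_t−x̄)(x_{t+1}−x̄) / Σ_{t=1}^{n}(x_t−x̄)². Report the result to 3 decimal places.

Mean x̄ = (1 + 2 − 4 + 1 − 3 − 5)/6 = -1.3333
Deviations from mean: 2.3333, 3.3333, -2.6667, 2.3333, -1.6667, -3.6667
Numerator Σ_{t=1}^{5}(x_t−x̄)(x_{t+1}−x̄) = -5.1111
Denominator Σ(x_t−x̄)² = 45.3333
r_1 = -5.1111 / 45.3333 = -0.113

-0.113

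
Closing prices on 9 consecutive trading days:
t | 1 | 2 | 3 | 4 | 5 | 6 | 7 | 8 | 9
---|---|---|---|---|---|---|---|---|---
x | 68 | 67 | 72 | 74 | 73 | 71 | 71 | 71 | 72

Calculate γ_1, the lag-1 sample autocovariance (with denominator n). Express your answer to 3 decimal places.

1.889

Mean x̄ = (68 + 67 + 72 + 74 + 73 + 71 + 71 + 71 + 72)/9 = 71.0000
Σ_{t=1}^{8}(x_t−x̄)(x_{t+1}−x̄) = 17.0000
γ_1 = 17.0000 / 9 = 1.889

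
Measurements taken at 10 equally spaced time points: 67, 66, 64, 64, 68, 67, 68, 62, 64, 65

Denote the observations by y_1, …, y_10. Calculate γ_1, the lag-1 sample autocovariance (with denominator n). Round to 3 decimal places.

Mean ȳ = (67 + 66 + 64 + 64 + 68 + 67 + 68 + 62 + 64 + 65)/10 = 65.5000
Σ_{t=1}^{9}(y_t−ȳ)(y_{t+1}−ȳ) = 3.2500
γ_1 = 3.2500 / 10 = 0.325

0.325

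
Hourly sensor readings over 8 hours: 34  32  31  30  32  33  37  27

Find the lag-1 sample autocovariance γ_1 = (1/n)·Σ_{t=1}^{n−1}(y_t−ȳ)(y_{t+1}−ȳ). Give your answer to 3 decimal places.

Mean ȳ = (34 + 32 + 31 + 30 + 32 + 33 + 37 + 27)/8 = 32.0000
Σ_{t=1}^{7}(y_t−ȳ)(y_{t+1}−ȳ) = -18.0000
γ_1 = -18.0000 / 8 = -2.250

-2.250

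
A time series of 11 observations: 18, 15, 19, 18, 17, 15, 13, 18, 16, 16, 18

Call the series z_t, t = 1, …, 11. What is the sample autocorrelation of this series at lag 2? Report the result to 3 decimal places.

-0.103

Mean z̄ = (18 + 15 + 19 + 18 + 17 + 15 + 13 + 18 + 16 + 16 + 18)/11 = 16.6364
Numerator Σ_{t=1}^{9}(z_t−z̄)(z_{t+2}−z̄) = -3.3554
Denominator Σ(z_t−z̄)² = 32.5455
r_2 = -3.3554 / 32.5455 = -0.103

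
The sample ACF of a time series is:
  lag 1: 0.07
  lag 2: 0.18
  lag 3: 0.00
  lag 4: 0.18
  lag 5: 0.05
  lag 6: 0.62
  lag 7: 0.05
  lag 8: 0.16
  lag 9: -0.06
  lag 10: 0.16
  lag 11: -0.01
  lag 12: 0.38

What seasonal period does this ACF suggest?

The largest autocorrelation is r_6 = 0.62, with a weaker echo at lag 12 (0.38); the remaining lags stay at or below 0.18.
The dominant spike at lag 6 indicates a seasonal period of 6.

6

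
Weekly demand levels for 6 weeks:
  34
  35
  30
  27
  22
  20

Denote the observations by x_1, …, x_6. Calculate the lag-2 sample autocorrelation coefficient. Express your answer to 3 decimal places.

Mean x̄ = (34 + 35 + 30 + 27 + 22 + 20)/6 = 28.0000
Σ(x_t−x̄)(x_{t+2}−x̄) = (12.0000) + (-7.0000) + (-12.0000) + (8.0000) = 1.0000
Denominator Σ(x_t−x̄)² = 190.0000
r_2 = 1.0000 / 190.0000 = 0.005

0.005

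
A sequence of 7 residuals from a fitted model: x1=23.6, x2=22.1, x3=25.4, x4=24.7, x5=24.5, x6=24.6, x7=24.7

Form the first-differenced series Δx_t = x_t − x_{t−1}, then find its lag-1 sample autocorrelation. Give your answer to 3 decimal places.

First differences Δx: -1.5, 3.3, -0.7, -0.2, 0.1, 0.1
Mean of differences = 0.1833
Numerator Σ(Δx_t−Δx̄)(Δx_{t+1}−Δx̄) = -7.6219
Denominator Σ(Δx_t−Δx̄)² = 13.4883
r_1(Δx) = -7.6219 / 13.4883 = -0.565

-0.565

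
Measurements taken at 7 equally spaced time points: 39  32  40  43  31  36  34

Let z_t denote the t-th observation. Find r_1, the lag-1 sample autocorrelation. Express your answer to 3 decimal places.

-0.306

Mean z̄ = (39 + 32 + 40 + 43 + 31 + 36 + 34)/7 = 36.4286
Deviations from mean: 2.5714, -4.4286, 3.5714, 6.5714, -5.4286, -0.4286, -2.4286
Σ(z_t−z̄)(z_{t+1}−z̄) = (-11.3878) + (-15.8163) + (23.4694) + (-35.6735) + (2.3265) + (1.0408) = -36.0408
Denominator Σ(z_t−z̄)² = 117.7143
r_1 = -36.0408 / 117.7143 = -0.306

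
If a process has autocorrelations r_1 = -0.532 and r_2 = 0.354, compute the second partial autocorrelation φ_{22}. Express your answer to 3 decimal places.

0.099

φ_{22} = (r_2 − r_1²) / (1 − r_1²)
r_1² = (-0.532)² = 0.283024
Numerator = 0.354 − 0.2830 = 0.0710; denominator = 1 − 0.2830 = 0.7170
φ_{22} = 0.0710 / 0.7170 = 0.099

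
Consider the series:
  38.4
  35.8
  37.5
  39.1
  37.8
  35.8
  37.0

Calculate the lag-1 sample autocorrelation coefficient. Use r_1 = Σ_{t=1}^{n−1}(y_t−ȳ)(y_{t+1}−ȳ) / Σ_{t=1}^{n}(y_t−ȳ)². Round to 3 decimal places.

-0.104

Mean ȳ = (38.4 + 35.8 + 37.5 + 39.1 + 37.8 + 35.8 + 37.0)/7 = 37.3429
Deviations from mean: 1.0571, -1.5429, 0.1571, 1.7571, 0.4571, -1.5429, -0.3429
Numerator Σ_{t=1}^{6}(y_t−ȳ)(y_{t+1}−ȳ) = -0.9704
Denominator Σ(y_t−ȳ)² = 9.3171
r_1 = -0.9704 / 9.3171 = -0.104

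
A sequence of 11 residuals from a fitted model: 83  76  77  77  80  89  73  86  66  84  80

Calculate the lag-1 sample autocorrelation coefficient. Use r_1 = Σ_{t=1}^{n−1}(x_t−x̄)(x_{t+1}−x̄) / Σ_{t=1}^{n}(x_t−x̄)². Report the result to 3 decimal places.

Mean x̄ = (83 + 76 + 77 + 77 + 80 + 89 + 73 + 86 + 66 + 84 + 80)/11 = 79.1818
Numerator Σ_{t=1}^{10}(x_t−x̄)(x_{t+1}−x̄) = -246.4876
Denominator Σ(x_t−x̄)² = 413.6364
r_1 = -246.4876 / 413.6364 = -0.596

-0.596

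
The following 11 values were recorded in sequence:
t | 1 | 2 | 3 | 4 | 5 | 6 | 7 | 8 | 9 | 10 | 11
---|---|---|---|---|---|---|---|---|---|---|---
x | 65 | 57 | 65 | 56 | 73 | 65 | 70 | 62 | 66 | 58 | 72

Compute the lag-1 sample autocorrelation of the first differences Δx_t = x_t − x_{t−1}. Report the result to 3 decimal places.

First differences Δx: -8, 8, -9, 17, -8, 5, -8, 4, -8, 14
Mean of differences = 0.7000
Numerator Σ(Δx_t−Δx̄)(Δx_{t+1}−Δx̄) = -682.1900
Denominator Σ(Δx_t−Δx̄)² = 922.1000
r_1(Δx) = -682.1900 / 922.1000 = -0.740

-0.740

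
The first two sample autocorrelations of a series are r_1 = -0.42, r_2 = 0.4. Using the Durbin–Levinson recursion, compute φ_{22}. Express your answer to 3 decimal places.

φ_{22} = (r_2 − r_1²) / (1 − r_1²)
r_1² = (-0.42)² = 0.1764
Numerator = 0.4 − 0.1764 = 0.2236; denominator = 1 − 0.1764 = 0.8236
φ_{22} = 0.2236 / 0.8236 = 0.271

0.271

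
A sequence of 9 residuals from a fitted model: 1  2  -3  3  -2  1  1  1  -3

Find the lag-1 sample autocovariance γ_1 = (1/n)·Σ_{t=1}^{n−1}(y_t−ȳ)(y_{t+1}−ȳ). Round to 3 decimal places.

-2.483

Mean ȳ = (1 + 2 − 3 + 3 − 2 + 1 + 1 + 1 − 3)/9 = 0.1111
Σ_{t=1}^{8}(y_t−ȳ)(y_{t+1}−ȳ) = -22.3457
γ_1 = -22.3457 / 9 = -2.483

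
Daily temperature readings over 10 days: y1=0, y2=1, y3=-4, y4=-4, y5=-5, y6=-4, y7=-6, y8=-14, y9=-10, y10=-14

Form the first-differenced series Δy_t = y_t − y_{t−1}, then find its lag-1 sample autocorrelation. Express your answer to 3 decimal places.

-0.560

First differences Δy: 1, -5, 0, -1, 1, -2, -8, 4, -4
Mean of differences = -1.5556
Numerator Σ(Δy_t−Δȳ)(Δy_{t+1}−Δȳ) = -59.5309
Denominator Σ(Δy_t−Δȳ)² = 106.2222
r_1(Δy) = -59.5309 / 106.2222 = -0.560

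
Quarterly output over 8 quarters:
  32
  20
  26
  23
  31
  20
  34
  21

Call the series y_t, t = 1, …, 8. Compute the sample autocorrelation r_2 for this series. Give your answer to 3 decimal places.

Mean ȳ = (32 + 20 + 26 + 23 + 31 + 20 + 34 + 21)/8 = 25.8750
Deviations from mean: 6.1250, -5.8750, 0.1250, -2.8750, 5.1250, -5.8750, 8.1250, -4.8750
Σ(y_t−ȳ)(y_{t+2}−ȳ) = (0.7656) + (16.8906) + (0.6406) + (16.8906) + (41.6406) + (28.6406) = 105.4688
Denominator Σ(y_t−ȳ)² = 230.8750
r_2 = 105.4688 / 230.8750 = 0.457

0.457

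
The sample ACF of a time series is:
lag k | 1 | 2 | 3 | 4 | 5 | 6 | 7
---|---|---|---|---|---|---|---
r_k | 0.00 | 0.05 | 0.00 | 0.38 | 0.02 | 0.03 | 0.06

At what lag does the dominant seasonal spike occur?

4

The largest autocorrelation is r_4 = 0.38; the remaining lags stay at or below 0.06.
The dominant spike at lag 4 indicates a seasonal period of 4.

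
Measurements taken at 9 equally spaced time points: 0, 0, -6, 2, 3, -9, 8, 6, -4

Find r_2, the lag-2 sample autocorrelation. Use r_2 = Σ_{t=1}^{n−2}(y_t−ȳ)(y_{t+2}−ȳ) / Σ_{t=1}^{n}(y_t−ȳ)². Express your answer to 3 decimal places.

-0.398

Mean ȳ = (0 + 0 − 6 + 2 + 3 − 9 + 8 + 6 − 4)/9 = 0.0000
Numerator Σ_{t=1}^{7}(y_t−ȳ)(y_{t+2}−ȳ) = -98.0000
Denominator Σ(y_t−ȳ)² = 246.0000
r_2 = -98.0000 / 246.0000 = -0.398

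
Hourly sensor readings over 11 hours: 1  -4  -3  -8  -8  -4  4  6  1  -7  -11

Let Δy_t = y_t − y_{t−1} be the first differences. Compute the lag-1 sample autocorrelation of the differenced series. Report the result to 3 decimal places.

First differences Δy: -5, 1, -5, 0, 4, 8, 2, -5, -8, -4
Mean of differences = -1.2000
Numerator Σ(Δy_t−Δȳ)(Δy_{t+1}−Δȳ) = 94.9600
Denominator Σ(Δy_t−Δȳ)² = 225.6000
r_1(Δy) = 94.9600 / 225.6000 = 0.421

0.421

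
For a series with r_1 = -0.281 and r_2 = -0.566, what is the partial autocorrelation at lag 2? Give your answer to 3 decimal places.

-0.700

φ_{22} = (r_2 − r_1²) / (1 − r_1²)
r_1² = (-0.281)² = 0.078961
Numerator = -0.566 − 0.0790 = -0.6450; denominator = 1 − 0.0790 = 0.9210
φ_{22} = -0.6450 / 0.9210 = -0.700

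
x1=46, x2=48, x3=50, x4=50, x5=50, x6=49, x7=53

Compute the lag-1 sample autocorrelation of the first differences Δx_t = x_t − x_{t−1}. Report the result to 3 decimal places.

First differences Δx: 2, 2, 0, 0, -1, 4
Mean of differences = 1.1667
Numerator Σ(Δx_t−Δx̄)(Δx_{t+1}−Δx̄) = -2.5278
Denominator Σ(Δx_t−Δx̄)² = 16.8333
r_1(Δx) = -2.5278 / 16.8333 = -0.150

-0.150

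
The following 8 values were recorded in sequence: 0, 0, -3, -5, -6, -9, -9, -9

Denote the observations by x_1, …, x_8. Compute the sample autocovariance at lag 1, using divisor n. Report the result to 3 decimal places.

Mean x̄ = (0 + 0 − 3 − 5 − 6 − 9 − 9 − 9)/8 = -5.1250
Σ_{t=1}^{7}(x_t−x̄)(x_{t+1}−x̄) = 70.7344
γ_1 = 70.7344 / 8 = 8.842

8.842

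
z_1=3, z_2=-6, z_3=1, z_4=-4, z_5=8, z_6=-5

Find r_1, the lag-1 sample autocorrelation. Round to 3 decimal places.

Mean z̄ = (3 − 6 + 1 − 4 + 8 − 5)/6 = -0.5000
Numerator Σ_{t=1}^{5}(z_t−z̄)(z_{t+1}−z̄) = -100.7500
Denominator Σ(z_t−z̄)² = 149.5000
r_1 = -100.7500 / 149.5000 = -0.674

-0.674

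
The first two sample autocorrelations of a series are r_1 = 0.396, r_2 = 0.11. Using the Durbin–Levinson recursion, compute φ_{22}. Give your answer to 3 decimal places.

-0.056

φ_{22} = (r_2 − r_1²) / (1 − r_1²)
r_1² = (0.396)² = 0.156816
Numerator = 0.11 − 0.1568 = -0.0468; denominator = 1 − 0.1568 = 0.8432
φ_{22} = -0.0468 / 0.8432 = -0.056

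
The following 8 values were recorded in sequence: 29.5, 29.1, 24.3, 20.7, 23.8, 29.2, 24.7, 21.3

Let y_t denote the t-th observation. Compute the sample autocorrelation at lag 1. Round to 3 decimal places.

0.203

Mean ȳ = (29.5 + 29.1 + 24.3 + 20.7 + 23.8 + 29.2 + 24.7 + 21.3)/8 = 25.3250
Deviations from mean: 4.1750, 3.7750, -1.0250, -4.6250, -1.5250, 3.8750, -0.6250, -4.0250
Σ(y_t−ȳ)(y_{t+1}−ȳ) = (15.7606) + (-3.8694) + (4.7406) + (7.0531) + (-5.9094) + (-2.4219) + (2.5156) = 17.8694
Denominator Σ(y_t−ȳ)² = 88.0550
r_1 = 17.8694 / 88.0550 = 0.203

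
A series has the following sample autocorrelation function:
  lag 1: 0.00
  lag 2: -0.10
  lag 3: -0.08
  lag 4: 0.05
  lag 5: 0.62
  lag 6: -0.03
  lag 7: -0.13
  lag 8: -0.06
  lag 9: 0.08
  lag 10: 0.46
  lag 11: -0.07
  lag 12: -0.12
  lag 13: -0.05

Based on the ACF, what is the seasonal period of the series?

5

The largest autocorrelation is r_5 = 0.62, with a weaker echo at lag 10 (0.46); the remaining lags stay at or below 0.08.
The dominant spike at lag 5 indicates a seasonal period of 5.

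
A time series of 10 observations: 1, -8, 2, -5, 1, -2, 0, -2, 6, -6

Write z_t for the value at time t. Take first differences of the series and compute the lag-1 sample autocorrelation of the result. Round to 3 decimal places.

First differences Δz: -9, 10, -7, 6, -3, 2, -2, 8, -12
Mean of differences = -0.7778
Numerator Σ(Δz_t−Δz̄)(Δz_{t+1}−Δz̄) = -331.7160
Denominator Σ(Δz_t−Δz̄)² = 485.5556
r_1(Δz) = -331.7160 / 485.5556 = -0.683

-0.683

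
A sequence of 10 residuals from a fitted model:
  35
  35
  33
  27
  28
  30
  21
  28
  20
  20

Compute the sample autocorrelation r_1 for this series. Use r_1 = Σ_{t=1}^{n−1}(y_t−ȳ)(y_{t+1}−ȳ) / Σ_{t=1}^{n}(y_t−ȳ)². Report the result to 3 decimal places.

0.422

Mean ȳ = (35 + 35 + 33 + 27 + 28 + 30 + 21 + 28 + 20 + 20)/10 = 27.7000
Numerator Σ_{t=1}^{9}(y_t−ȳ)(y_{t+1}−ȳ) = 128.3100
Denominator Σ(y_t−ȳ)² = 304.1000
r_1 = 128.3100 / 304.1000 = 0.422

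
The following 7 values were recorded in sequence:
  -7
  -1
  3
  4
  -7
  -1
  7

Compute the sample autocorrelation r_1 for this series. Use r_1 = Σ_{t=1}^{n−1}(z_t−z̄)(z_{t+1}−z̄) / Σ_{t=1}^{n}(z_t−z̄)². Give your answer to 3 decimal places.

-0.073

Mean z̄ = (-7 − 1 + 3 + 4 − 7 − 1 + 7)/7 = -0.2857
Deviations from mean: -6.7143, -0.7143, 3.2857, 4.2857, -6.7143, -0.7143, 7.2857
Σ(z_t−z̄)(z_{t+1}−z̄) = (4.7959) + (-2.3469) + (14.0816) + (-28.7755) + (4.7959) + (-5.2041) = -12.6531
Denominator Σ(z_t−z̄)² = 173.4286
r_1 = -12.6531 / 173.4286 = -0.073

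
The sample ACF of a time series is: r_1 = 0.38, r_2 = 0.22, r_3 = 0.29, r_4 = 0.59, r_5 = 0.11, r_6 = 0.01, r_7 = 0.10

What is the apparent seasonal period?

The largest autocorrelation is r_4 = 0.59; the remaining lags stay at or below 0.38. The elevated value at lag 1 (0.38), dropping to 0.22 at lag 2, reflects decaying short-term dependence rather than seasonality.
The dominant spike at lag 4 indicates a seasonal period of 4.

4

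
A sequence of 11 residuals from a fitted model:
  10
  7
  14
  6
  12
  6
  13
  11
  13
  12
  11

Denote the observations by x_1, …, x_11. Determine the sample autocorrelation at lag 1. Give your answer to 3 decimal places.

-0.532

Mean x̄ = (10 + 7 + 14 + 6 + 12 + 6 + 13 + 11 + 13 + 12 + 11)/11 = 10.4545
Numerator Σ_{t=1}^{10}(x_t−x̄)(x_{t+1}−x̄) = -44.0248
Denominator Σ(x_t−x̄)² = 82.7273
r_1 = -44.0248 / 82.7273 = -0.532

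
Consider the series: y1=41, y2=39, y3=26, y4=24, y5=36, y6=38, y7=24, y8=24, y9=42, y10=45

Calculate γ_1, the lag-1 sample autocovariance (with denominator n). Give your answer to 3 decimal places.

12.909

Mean ȳ = (41 + 39 + 26 + 24 + 36 + 38 + 24 + 24 + 42 + 45)/10 = 33.9000
Σ_{t=1}^{9}(y_t−ȳ)(y_{t+1}−ȳ) = 129.0900
γ_1 = 129.0900 / 10 = 12.909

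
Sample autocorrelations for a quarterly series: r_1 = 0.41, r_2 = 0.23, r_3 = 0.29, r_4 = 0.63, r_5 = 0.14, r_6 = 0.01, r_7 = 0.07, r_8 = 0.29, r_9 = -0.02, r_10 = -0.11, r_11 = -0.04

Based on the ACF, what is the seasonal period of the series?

The largest autocorrelation is r_4 = 0.63; the remaining lags stay at or below 0.41. The elevated value at lag 1 (0.41), dropping to 0.23 at lag 2, reflects decaying short-term dependence rather than seasonality.
The dominant spike at lag 4 indicates a seasonal period of 4.

4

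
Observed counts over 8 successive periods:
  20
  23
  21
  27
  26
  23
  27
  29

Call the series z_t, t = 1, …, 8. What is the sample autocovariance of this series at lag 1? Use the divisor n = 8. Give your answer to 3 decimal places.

1.531

Mean z̄ = (20 + 23 + 21 + 27 + 26 + 23 + 27 + 29)/8 = 24.5000
Σ_{t=1}^{7}(z_t−z̄)(z_{t+1}−z̄) = 12.2500
γ_1 = 12.2500 / 8 = 1.531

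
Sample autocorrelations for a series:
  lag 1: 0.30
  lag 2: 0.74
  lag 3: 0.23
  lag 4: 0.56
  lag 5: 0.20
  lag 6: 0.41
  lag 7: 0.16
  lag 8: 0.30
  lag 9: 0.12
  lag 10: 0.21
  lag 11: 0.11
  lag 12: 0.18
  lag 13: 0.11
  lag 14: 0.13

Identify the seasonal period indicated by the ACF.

2

The largest autocorrelation is r_2 = 0.74, with weaker echoes at lags 4 (0.56) and 6 (0.41); the remaining lags stay at or below 0.30.
The dominant spike at lag 2 indicates a seasonal period of 2.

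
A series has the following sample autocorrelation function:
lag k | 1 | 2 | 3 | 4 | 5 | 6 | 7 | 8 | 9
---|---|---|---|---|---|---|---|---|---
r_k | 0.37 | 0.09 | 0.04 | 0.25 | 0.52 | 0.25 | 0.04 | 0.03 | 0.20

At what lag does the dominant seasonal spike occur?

The largest autocorrelation is r_5 = 0.52; the remaining lags stay at or below 0.37. The elevated value at lag 1 (0.37), dropping to 0.09 at lag 2, reflects decaying short-term dependence rather than seasonality.
The dominant spike at lag 5 indicates a seasonal period of 5.

5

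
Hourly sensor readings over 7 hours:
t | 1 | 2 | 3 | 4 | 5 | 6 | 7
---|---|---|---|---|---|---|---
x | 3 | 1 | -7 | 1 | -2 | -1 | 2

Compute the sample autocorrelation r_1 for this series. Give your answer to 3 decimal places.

-0.245

Mean x̄ = (3 + 1 − 7 + 1 − 2 − 1 + 2)/7 = -0.4286
Deviations from mean: 3.4286, 1.4286, -6.5714, 1.4286, -1.5714, -0.5714, 2.4286
Σ(x_t−x̄)(x_{t+1}−x̄) = (4.8980) + (-9.3878) + (-9.3878) + (-2.2449) + (0.8980) + (-1.3878) = -16.6122
Denominator Σ(x_t−x̄)² = 67.7143
r_1 = -16.6122 / 67.7143 = -0.245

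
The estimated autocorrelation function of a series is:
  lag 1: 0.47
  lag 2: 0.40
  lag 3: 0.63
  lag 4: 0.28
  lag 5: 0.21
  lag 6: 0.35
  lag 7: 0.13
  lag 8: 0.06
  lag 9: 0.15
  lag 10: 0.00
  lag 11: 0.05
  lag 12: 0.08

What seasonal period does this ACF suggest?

3

The largest autocorrelation is r_3 = 0.63; the remaining lags stay at or below 0.47. The elevated value at lag 1 (0.47), dropping to 0.40 at lag 2, reflects decaying short-term dependence rather than seasonality.
The dominant spike at lag 3 indicates a seasonal period of 3.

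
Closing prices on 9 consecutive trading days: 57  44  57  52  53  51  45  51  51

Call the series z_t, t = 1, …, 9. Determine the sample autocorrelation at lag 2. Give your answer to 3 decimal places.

0.175

Mean z̄ = (57 + 44 + 57 + 52 + 53 + 51 + 45 + 51 + 51)/9 = 51.2222
Σ(z_t−z̄)(z_{t+2}−z̄) = (33.3827) + (-5.6173) + (10.2716) + (-0.1728) + (-11.0617) + (0.0494) + (1.3827) = 28.2346
Denominator Σ(z_t−z̄)² = 161.5556
r_2 = 28.2346 / 161.5556 = 0.175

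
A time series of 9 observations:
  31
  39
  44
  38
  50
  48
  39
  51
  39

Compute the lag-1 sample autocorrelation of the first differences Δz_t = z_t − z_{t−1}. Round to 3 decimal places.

First differences Δz: 8, 5, -6, 12, -2, -9, 12, -12
Mean of differences = 1.0000
Numerator Σ(Δz_t−Δz̄)(Δz_{t+1}−Δz̄) = -333.0000
Denominator Σ(Δz_t−Δz̄)² = 634.0000
r_1(Δz) = -333.0000 / 634.0000 = -0.525

-0.525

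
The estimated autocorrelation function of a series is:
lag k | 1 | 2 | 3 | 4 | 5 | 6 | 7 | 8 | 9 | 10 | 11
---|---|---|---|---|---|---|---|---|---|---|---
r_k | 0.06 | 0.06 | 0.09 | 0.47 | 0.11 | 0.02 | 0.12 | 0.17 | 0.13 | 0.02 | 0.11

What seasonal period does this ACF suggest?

The largest autocorrelation is r_4 = 0.47, with a weaker echo at lag 8 (0.17); the remaining lags stay at or below 0.13.
The dominant spike at lag 4 indicates a seasonal period of 4.

4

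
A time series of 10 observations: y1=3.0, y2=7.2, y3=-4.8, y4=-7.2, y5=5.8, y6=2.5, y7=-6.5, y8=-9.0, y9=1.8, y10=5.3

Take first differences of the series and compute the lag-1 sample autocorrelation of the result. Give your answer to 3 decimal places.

First differences Δy: 4.2, -12.0, -2.4, 13.0, -3.3, -9.0, -2.5, 10.8, 3.5
Mean of differences = 0.2556
Numerator Σ(Δy_t−Δȳ)(Δy_{t+1}−Δȳ) = -31.3853
Denominator Σ(Δy_t−Δȳ)² = 562.8422
r_1(Δy) = -31.3853 / 562.8422 = -0.056

-0.056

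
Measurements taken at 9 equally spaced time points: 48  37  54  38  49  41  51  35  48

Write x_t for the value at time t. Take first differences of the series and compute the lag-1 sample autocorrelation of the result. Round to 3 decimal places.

-0.851

First differences Δx: -11, 17, -16, 11, -8, 10, -16, 13
Mean of differences = 0.0000
Numerator Σ(Δx_t−Δx̄)(Δx_{t+1}−Δx̄) = -1171.0000
Denominator Σ(Δx_t−Δx̄)² = 1376.0000
r_1(Δx) = -1171.0000 / 1376.0000 = -0.851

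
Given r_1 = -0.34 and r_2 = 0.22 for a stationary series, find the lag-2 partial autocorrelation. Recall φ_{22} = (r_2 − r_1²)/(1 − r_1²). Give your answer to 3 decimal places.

φ_{22} = (r_2 − r_1²) / (1 − r_1²)
r_1² = (-0.34)² = 0.1156
Numerator = 0.22 − 0.1156 = 0.1044; denominator = 1 − 0.1156 = 0.8844
φ_{22} = 0.1044 / 0.8844 = 0.118

0.118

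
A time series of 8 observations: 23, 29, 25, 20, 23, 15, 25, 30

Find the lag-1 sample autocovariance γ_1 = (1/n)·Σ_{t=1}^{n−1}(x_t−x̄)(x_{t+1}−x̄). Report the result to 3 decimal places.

Mean x̄ = (23 + 29 + 25 + 20 + 23 + 15 + 25 + 30)/8 = 23.7500
Deviations: -0.7500, 5.2500, 1.2500, -3.7500, -0.7500, -8.7500, 1.2500, 6.2500
Σ_{t=1}^{7}(x_t−x̄)(x_{t+1}−x̄) = 4.1875
γ_1 = 4.1875 / 8 = 0.523

0.523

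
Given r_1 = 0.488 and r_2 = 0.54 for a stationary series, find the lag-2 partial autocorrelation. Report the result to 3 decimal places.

φ_{22} = (r_2 − r_1²) / (1 − r_1²)
r_1² = (0.488)² = 0.238144
Numerator = 0.54 − 0.2381 = 0.3019; denominator = 1 − 0.2381 = 0.7619
φ_{22} = 0.3019 / 0.7619 = 0.396

0.396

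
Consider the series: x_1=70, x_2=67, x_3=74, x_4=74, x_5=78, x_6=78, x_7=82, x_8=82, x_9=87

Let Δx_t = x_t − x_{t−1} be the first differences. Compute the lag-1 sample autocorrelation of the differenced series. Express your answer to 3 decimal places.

First differences Δx: -3, 7, 0, 4, 0, 4, 0, 5
Mean of differences = 2.1250
Numerator Σ(Δx_t−Δx̄)(Δx_{t+1}−Δx̄) = -57.3906
Denominator Σ(Δx_t−Δx̄)² = 78.8750
r_1(Δx) = -57.3906 / 78.8750 = -0.728

-0.728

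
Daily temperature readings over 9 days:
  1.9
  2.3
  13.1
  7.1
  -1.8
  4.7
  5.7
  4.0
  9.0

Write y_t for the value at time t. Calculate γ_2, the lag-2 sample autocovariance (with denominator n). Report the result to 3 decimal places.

-9.844

Mean ȳ = (1.9 + 2.3 + 13.1 + 7.1 − 1.8 + 4.7 + 5.7 + 4.0 + 9.0)/9 = 5.1111
Σ_{t=1}^{7}(y_t−ȳ)(y_{t+2}−ȳ) = -88.5969
γ_2 = -88.5969 / 9 = -9.844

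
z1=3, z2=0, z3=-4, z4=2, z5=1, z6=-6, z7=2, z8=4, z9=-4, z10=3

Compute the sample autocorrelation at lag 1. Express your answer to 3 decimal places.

Mean z̄ = (3 + 0 − 4 + 2 + 1 − 6 + 2 + 4 − 4 + 3)/10 = 0.1000
Numerator Σ_{t=1}^{9}(z_t−z̄)(z_{t+1}−z̄) = -43.5100
Denominator Σ(z_t−z̄)² = 110.9000
r_1 = -43.5100 / 110.9000 = -0.392

-0.392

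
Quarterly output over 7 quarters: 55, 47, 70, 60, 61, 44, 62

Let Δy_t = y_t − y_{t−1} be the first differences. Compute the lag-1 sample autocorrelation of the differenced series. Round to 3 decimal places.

First differences Δy: -8, 23, -10, 1, -17, 18
Mean of differences = 1.1667
Numerator Σ(Δy_t−Δȳ)(Δy_{t+1}−Δȳ) = -744.8611
Denominator Σ(Δy_t−Δȳ)² = 1298.8333
r_1(Δy) = -744.8611 / 1298.8333 = -0.573

-0.573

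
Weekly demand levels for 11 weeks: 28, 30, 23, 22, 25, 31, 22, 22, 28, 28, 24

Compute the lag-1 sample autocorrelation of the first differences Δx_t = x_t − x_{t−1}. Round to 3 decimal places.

-0.204

First differences Δx: 2, -7, -1, 3, 6, -9, 0, 6, 0, -4
Mean of differences = -0.4000
Numerator Σ(Δx_t−Δx̄)(Δx_{t+1}−Δx̄) = -46.9600
Denominator Σ(Δx_t−Δx̄)² = 230.4000
r_1(Δx) = -46.9600 / 230.4000 = -0.204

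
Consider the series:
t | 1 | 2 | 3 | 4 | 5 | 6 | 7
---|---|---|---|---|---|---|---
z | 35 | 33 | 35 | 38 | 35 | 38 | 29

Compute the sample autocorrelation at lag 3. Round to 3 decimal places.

Mean z̄ = (35 + 33 + 35 + 38 + 35 + 38 + 29)/7 = 34.7143
Numerator Σ_{t=1}^{4}(z_t−z̄)(z_{t+3}−z̄) = -17.3878
Denominator Σ(z_t−z̄)² = 57.4286
r_3 = -17.3878 / 57.4286 = -0.303

-0.303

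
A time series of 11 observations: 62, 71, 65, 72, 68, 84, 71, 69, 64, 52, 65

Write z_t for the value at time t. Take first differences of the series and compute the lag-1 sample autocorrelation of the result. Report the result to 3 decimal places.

-0.475

First differences Δz: 9, -6, 7, -4, 16, -13, -2, -5, -12, 13
Mean of differences = 0.3000
Numerator Σ(Δz_t−Δz̄)(Δz_{t+1}−Δz̄) = -450.3900
Denominator Σ(Δz_t−Δz̄)² = 948.1000
r_1(Δz) = -450.3900 / 948.1000 = -0.475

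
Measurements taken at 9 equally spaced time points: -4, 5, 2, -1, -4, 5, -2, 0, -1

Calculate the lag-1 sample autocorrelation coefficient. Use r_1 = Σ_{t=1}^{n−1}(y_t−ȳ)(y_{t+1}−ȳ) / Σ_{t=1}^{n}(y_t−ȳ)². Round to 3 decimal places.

-0.413

Mean ȳ = (-4 + 5 + 2 − 1 − 4 + 5 − 2 + 0 − 1)/9 = 0.0000
Numerator Σ_{t=1}^{8}(y_t−ȳ)(y_{t+1}−ȳ) = -38.0000
Denominator Σ(y_t−ȳ)² = 92.0000
r_1 = -38.0000 / 92.0000 = -0.413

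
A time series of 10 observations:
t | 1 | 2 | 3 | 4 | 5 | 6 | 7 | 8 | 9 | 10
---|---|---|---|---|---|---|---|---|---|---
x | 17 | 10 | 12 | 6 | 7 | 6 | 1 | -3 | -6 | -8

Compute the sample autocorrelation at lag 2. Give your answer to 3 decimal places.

Mean x̄ = (17 + 10 + 12 + 6 + 7 + 6 + 1 − 3 − 6 − 8)/10 = 4.2000
Numerator Σ_{t=1}^{8}(x_t−x̄)(x_{t+2}−x̄) = 233.9200
Denominator Σ(x_t−x̄)² = 587.6000
r_2 = 233.9200 / 587.6000 = 0.398

0.398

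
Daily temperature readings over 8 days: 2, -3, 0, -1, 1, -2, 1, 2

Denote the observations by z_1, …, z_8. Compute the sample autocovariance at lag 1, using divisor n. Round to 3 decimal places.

-1.125

Mean z̄ = (2 − 3 + 0 − 1 + 1 − 2 + 1 + 2)/8 = 0.0000
Deviations: 2.0000, -3.0000, 0.0000, -1.0000, 1.0000, -2.0000, 1.0000, 2.0000
Σ_{t=1}^{7}(z_t−z̄)(z_{t+1}−z̄) = -9.0000
γ_1 = -9.0000 / 8 = -1.125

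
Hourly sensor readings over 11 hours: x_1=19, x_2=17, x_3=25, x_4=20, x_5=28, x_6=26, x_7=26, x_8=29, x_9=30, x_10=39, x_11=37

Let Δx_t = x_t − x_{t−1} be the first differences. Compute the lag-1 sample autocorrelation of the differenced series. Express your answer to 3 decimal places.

-0.719

First differences Δx: -2, 8, -5, 8, -2, 0, 3, 1, 9, -2
Mean of differences = 1.8000
Numerator Σ(Δx_t−Δx̄)(Δx_{t+1}−Δx̄) = -160.8400
Denominator Σ(Δx_t−Δx̄)² = 223.6000
r_1(Δx) = -160.8400 / 223.6000 = -0.719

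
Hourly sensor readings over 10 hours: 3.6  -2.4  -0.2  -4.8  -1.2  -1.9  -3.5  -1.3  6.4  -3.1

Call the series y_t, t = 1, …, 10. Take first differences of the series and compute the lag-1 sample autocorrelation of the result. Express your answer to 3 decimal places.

First differences Δy: -6.0, 2.2, -4.6, 3.6, -0.7, -1.6, 2.2, 7.7, -9.5
Mean of differences = -0.7444
Numerator Σ(Δy_t−Δȳ)(Δy_{t+1}−Δȳ) = -95.0131
Denominator Σ(Δy_t−Δȳ)² = 227.4022
r_1(Δy) = -95.0131 / 227.4022 = -0.418

-0.418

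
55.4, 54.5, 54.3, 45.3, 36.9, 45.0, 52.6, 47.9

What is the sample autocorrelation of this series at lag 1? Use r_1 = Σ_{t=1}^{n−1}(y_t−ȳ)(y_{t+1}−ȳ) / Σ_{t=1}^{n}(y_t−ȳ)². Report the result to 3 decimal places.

0.413

Mean ȳ = (55.4 + 54.5 + 54.3 + 45.3 + 36.9 + 45.0 + 52.6 + 47.9)/8 = 48.9875
Numerator Σ_{t=1}^{7}(y_t−ȳ)(y_{t+1}−ȳ) = 119.4823
Denominator Σ(y_t−ȳ)² = 289.5688
r_1 = 119.4823 / 289.5688 = 0.413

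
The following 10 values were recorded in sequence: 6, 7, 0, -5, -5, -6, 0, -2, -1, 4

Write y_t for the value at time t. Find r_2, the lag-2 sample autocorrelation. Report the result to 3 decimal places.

-0.024

Mean ȳ = (6 + 7 + 0 − 5 − 5 − 6 + 0 − 2 − 1 + 4)/10 = -0.2000
Numerator Σ_{t=1}^{8}(y_t−ȳ)(y_{t+2}−ȳ) = -4.6800
Denominator Σ(y_t−ȳ)² = 191.6000
r_2 = -4.6800 / 191.6000 = -0.024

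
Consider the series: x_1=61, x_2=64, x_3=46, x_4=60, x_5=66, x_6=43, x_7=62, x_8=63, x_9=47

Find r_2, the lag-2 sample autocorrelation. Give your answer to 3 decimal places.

-0.401

Mean x̄ = (61 + 64 + 46 + 60 + 66 + 43 + 62 + 63 + 47)/9 = 56.8889
Σ(x_t−x̄)(x_{t+2}−x̄) = (-44.7654) + (22.1235) + (-99.2099) + (-43.2099) + (46.5679) + (-84.8765) + (-50.5432) = -253.9136
Denominator Σ(x_t−x̄)² = 632.8889
r_2 = -253.9136 / 632.8889 = -0.401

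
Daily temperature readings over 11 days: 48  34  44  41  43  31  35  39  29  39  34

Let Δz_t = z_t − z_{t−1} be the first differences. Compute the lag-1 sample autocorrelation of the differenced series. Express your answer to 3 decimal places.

First differences Δz: -14, 10, -3, 2, -12, 4, 4, -10, 10, -5
Mean of differences = -1.4000
Numerator Σ(Δz_t−Δz̄)(Δz_{t+1}−Δz̄) = -416.9600
Denominator Σ(Δz_t−Δz̄)² = 690.4000
r_1(Δz) = -416.9600 / 690.4000 = -0.604

-0.604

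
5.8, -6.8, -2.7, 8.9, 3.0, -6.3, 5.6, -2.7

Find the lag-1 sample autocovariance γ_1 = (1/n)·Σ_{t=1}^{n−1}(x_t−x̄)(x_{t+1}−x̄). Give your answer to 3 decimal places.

-11.136

Mean x̄ = (5.8 − 6.8 − 2.7 + 8.9 + 3.0 − 6.3 + 5.6 − 2.7)/8 = 0.6000
Deviations: 5.2000, -7.4000, -3.3000, 8.3000, 2.4000, -6.9000, 5.0000, -3.3000
Σ_{t=1}^{7}(x_t−x̄)(x_{t+1}−x̄) = -89.0900
γ_1 = -89.0900 / 8 = -11.136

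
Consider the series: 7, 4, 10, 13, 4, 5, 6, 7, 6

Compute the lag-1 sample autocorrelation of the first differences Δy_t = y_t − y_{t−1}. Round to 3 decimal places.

-0.249

First differences Δy: -3, 6, 3, -9, 1, 1, 1, -1
Mean of differences = -0.1250
Numerator Σ(Δy_t−Δȳ)(Δy_{t+1}−Δȳ) = -34.6406
Denominator Σ(Δy_t−Δȳ)² = 138.8750
r_1(Δy) = -34.6406 / 138.8750 = -0.249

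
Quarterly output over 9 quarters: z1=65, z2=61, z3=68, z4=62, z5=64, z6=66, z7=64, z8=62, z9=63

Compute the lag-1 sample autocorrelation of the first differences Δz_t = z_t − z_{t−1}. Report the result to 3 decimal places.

First differences Δz: -4, 7, -6, 2, 2, -2, -2, 1
Mean of differences = -0.2500
Numerator Σ(Δz_t−Δz̄)(Δz_{t+1}−Δz̄) = -79.8125
Denominator Σ(Δz_t−Δz̄)² = 117.5000
r_1(Δz) = -79.8125 / 117.5000 = -0.679

-0.679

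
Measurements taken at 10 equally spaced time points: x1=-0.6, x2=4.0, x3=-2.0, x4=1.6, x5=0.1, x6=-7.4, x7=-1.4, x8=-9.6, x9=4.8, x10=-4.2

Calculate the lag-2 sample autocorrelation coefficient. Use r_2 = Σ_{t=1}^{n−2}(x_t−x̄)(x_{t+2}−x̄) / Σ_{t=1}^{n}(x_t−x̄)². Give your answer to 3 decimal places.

0.358

Mean x̄ = (-0.6 + 4.0 − 2.0 + 1.6 + 0.1 − 7.4 − 1.4 − 9.6 + 4.8 − 4.2)/10 = -1.4700
Numerator Σ_{t=1}^{8}(x_t−x̄)(x_{t+2}−x̄) = 68.2492
Denominator Σ(x_t−x̄)² = 190.8810
r_2 = 68.2492 / 190.8810 = 0.358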